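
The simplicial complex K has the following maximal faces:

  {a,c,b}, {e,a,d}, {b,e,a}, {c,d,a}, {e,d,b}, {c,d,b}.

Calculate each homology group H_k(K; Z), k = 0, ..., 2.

Take the total order a < b < c < d < e on the vertex set. Then K (dimension 2) consists of the simplices:

  0-simplices (5): a, b, c, d, e
  1-simplices (9): ab, ac, ad, ae, bc, bd, be, cd, de
  2-simplices (6): abc, abe, acd, ade, bcd, bde

giving chain groups C_0 ≅ Z^5, C_1 ≅ Z^9, C_2 ≅ Z^6.

Boundary ∂_1: C_1 → C_0 is given by ∂[p,q] = [q] − [p].
As a 5×9 matrix over Z this has rank 4, with invariant factors (1,1,1,1).

The boundary map ∂_2: C_2 → C_1 maps a triangle to the signed sum of its edges. For instance
  ∂abc = bc − ac + ab,
  ∂ade = de − ae + ad.
The resulting 9×6 matrix has rank 5, and its Smith normal form has invariant factors (1,1,1,1,1).

Computing H_k = (kernel of ∂_k) / (image of ∂_{k+1}):

  H_0: rank C_0 − rank ∂_1 = 5 − 4 = 1, and the invariant factors of ∂_1 are all 1, so H_0 ≅ Z.
  H_1: rank ker ∂_1 − rank ∂_2 = (9 − 4) − 5 = 0, and the invariant factors of ∂_2 are all 1, so H_1 ≅ 0.
  H_2: rank ker ∂_2 − rank ∂_3 = (6 − 5) − 0 = 1, and there is no ∂_3, so H_2 ≅ Z.

H_0 = Z,  H_1 = 0,  H_2 = Z.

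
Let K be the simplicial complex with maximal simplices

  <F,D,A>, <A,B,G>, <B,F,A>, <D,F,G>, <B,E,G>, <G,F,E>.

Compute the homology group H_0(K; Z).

H_0 ≅ Z.

Fix the vertex order A < B < D < E < F < G and write every simplex with vertices in increasing order. Then dim K = 2 and the simplices of K are:

  0-simplices (6): A, B, D, E, F, G
  1-simplices (12): AB, AD, AF, AG, BE, BF, BG, DF, DG, EF, EG, FG
  2-simplices (6): ABF, ABG, ADF, BEG, DFG, EFG

so the chain groups are C_0 ≅ Z^6, C_1 ≅ Z^12, C_2 ≅ Z^6.

∂_1: C_1 → C_0 is given by ∂[p,q] = [q] − [p].
As a 6×12 matrix over Z this has rank 5, with invariant factors (1,1,1,1,1).

Boundary ∂_2: C_2 → C_1 sends each 2-simplex [p,q,r] to [q,r] − [p,r] + [p,q]. For instance
  ∂BEG = EG − BG + BE,
  ∂ABF = BF − AF + AB.
This gives a 12×6 integer matrix of rank 6; reducing to Smith normal form yields diagonal entries (1,1,1,1,1,1).

Now H_k = ker ∂_k / im ∂_{k+1}, so:

  H_0: rank C_0 − rank ∂_1 = 6 − 5 = 1, and the invariant factors of ∂_1 are all 1, so H_0 = Z.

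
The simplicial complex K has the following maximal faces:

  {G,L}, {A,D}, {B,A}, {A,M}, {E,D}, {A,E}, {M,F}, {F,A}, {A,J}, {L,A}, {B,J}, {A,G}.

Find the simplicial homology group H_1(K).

H_1 ≅ Z^4.

Order the vertices as A < B < D < E < F < G < J < L < M. Listing each simplex with vertices in this order, K has dimension 1 with simplices:

  0-simplices (9): A, B, D, E, F, G, J, L, M
  1-simplices (12): AB, AD, AE, AF, AG, AJ, AL, AM, BJ, DE, FM, GL

giving chain groups C_0 ≅ Z^9, C_1 ≅ Z^12.

Boundary ∂_1: C_1 → C_0 maps an edge to its endpoints' difference, ∂[p,q] = q − p. For instance
  ∂AE = E − A.
The 9×12 boundary matrix has rank 8 and Smith normal form diag(1,1,1,1,1,1,1,1).

Reading off H_k = ker ∂_k / im ∂_{k+1}:

  H_1: rank ker ∂_1 − rank ∂_2 = (12 − 8) − 0 = 4, and there is no ∂_2, so H_1 ≅ Z^4.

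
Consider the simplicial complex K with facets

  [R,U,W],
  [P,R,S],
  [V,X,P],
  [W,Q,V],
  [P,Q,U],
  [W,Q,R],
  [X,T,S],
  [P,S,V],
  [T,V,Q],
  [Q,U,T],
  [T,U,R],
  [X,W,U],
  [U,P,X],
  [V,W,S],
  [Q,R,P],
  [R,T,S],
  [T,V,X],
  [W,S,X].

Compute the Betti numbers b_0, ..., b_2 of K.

b_0 = 1, b_1 = 1, b_2 = 0.

We work with the vertex ordering P < Q < R < S < T < U < V < W < X. The simplices of K, each written with vertices in increasing order, are:

  0-simplices (9): P, Q, R, S, T, U, V, W, X
  1-simplices (27): PQ, PR, PS, PU, PV, PX, QR, QT, QU, QV, QW, RS, RT, RU, RW, ST, SV, SW, SX, TU, TV, TX, UW, UX, VW, VX, WX
  2-simplices (18): PQR, PQU, PRS, PSV, PUX, PVX, QRW, QTU, QTV, QVW, RST, RTU, RUW, STX, SVW, SWX, TVX, UWX

giving chain groups C_0 ≅ Z^9, C_1 ≅ Z^27, C_2 ≅ Z^18.

The boundary map ∂_1: C_1 → C_0 maps an edge to its endpoints' difference, ∂[p,q] = q − p.
This gives a 9×27 integer matrix of rank 8; reducing to Smith normal form yields diagonal entries (1,1,1,1,1,1,1,1).

∂_2: C_2 → C_1 acts by ∂[p,q,r] = [q,r] − [p,r] + [p,q]. For instance
  ∂PRS = RS − PS + PR,
  ∂PVX = VX − PX + PV.
As a 27×18 matrix over Z this has rank 18, with invariant factors (1,1,1,1,1,1,1,1,1,1,1,1,1,1,1,1,1,2).

Now H_k = ker ∂_k / im ∂_{k+1}, so:

  H_0: rank C_0 − rank ∂_1 = 9 − 8 = 1, and the invariant factors of ∂_1 are all 1, so H_0 = Z.
  H_1: rank ker ∂_1 − rank ∂_2 = (27 − 8) − 18 = 1, and ∂_2 has invariant factor 2 > 1, so H_1 = Z ⊕ Z/2Z.
  H_2: rank ker ∂_2 − rank ∂_3 = (18 − 18) − 0 = 0, and there is no ∂_3, so H_2 = 0.

As a check, the Euler characteristic is 9 − 27 + 18 = 0, which agrees with 1 − 1 + 0 = 0.
(K is a triangulation of the Klein bottle.)

Hence the Betti numbers are b_0 = 1, b_1 = 1, b_2 = 0.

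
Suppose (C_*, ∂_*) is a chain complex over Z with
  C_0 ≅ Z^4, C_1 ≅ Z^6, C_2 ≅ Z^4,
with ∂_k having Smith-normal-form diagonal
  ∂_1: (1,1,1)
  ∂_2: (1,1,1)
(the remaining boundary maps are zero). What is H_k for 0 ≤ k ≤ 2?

H_0 = Z,  H_1 = 0,  H_2 = Z.

H_0: b_0 = 4 − 0 − 3 = 1; torsion from ∂_1 factors > 1: none. So H_0 = Z.
H_1: b_1 = 6 − 3 − 3 = 0; torsion from ∂_2 factors > 1: none. So H_1 = 0.
H_2: b_2 = 4 − 3 − 0 = 1; torsion from ∂_3 factors > 1: none. So H_2 = Z.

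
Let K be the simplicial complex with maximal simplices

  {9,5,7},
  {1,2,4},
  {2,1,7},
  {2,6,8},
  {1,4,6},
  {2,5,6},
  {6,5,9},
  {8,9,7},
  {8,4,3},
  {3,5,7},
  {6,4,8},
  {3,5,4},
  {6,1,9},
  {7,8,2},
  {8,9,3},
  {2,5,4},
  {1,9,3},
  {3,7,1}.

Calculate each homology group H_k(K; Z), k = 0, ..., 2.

We work with the vertex ordering 1 < 2 < 3 < 4 < 5 < 6 < 7 < 8 < 9. The simplices of K, each written with vertices in increasing order, are:

  0-simplices (9): [1], [2], [3], [4], [5], [6], [7], [8], [9]
  1-simplices (27): (27 of them)
  2-simplices (18): [1,2,4], [1,2,7], [1,3,7], [1,3,9], [1,4,6], [1,6,9], [2,4,5], [2,5,6], [2,6,8], [2,7,8], [3,4,5], [3,4,8], [3,5,7], [3,8,9], [4,6,8], [5,6,9], [5,7,9], [7,8,9]

giving chain groups C_0 ≅ Z^9, C_1 ≅ Z^27, C_2 ≅ Z^18.

∂_1: C_1 → C_0 sends each edge [p,q] (with p < q) to q − p. For instance
  ∂[7,9] = [9] − [7].
This gives a 9×27 integer matrix of rank 8; reducing to Smith normal form yields diagonal entries (1,1,1,1,1,1,1,1).

Boundary ∂_2: C_2 → C_1 maps a triangle to the signed sum of its edges. For instance
  ∂[3,4,5] = [4,5] − [3,5] + [3,4],
  ∂[5,7,9] = [7,9] − [5,9] + [5,7].
The 27×18 boundary matrix has rank 18 and Smith normal form diag(1,1,1,1,1,1,1,1,1,1,1,1,1,1,1,1,1,2).

Computing H_k = (kernel of ∂_k) / (image of ∂_{k+1}):

  H_0: rank C_0 − rank ∂_1 = 9 − 8 = 1, and the invariant factors of ∂_1 are all 1, so H_0 ≅ Z.
  H_1: rank ker ∂_1 − rank ∂_2 = (27 − 8) − 18 = 1, and ∂_2 has invariant factor 2 > 1, so H_1 ≅ Z ⊕ Z/2.
  H_2: rank ker ∂_2 − rank ∂_3 = (18 − 18) − 0 = 0, and there is no ∂_3, so H_2 ≅ 0.

H_0 ≅ Z,  H_1 ≅ Z ⊕ Z/2,  H_2 = 0.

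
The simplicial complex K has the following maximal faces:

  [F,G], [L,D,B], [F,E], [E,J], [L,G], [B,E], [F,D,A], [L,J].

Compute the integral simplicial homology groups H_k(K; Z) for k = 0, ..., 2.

H_0 ≅ Z,  H_1 ≅ Z^3,  H_2 = 0.

Fix the vertex order A < B < D < E < F < G < J < L and write every simplex with vertices in increasing order. Then dim K = 2 and the simplices of K are:

  0-simplices (8): A, B, D, E, F, G, J, L
  1-simplices (12): AD, AF, BD, BE, BL, DF, DL, EF, EJ, FG, GL, JL
  2-simplices (2): ADF, BDL

Hence C_0 ≅ Z^8, C_1 ≅ Z^12, C_2 ≅ Z^2.

∂_1: C_1 → C_0 sends each edge [p,q] (with p < q) to q − p. For instance
  ∂DL = L − D.
The resulting 8×12 matrix has rank 7, and its Smith normal form has invariant factors (1,1,1,1,1,1,1).

∂_2: C_2 → C_1 maps a triangle to the signed sum of its edges. For instance
  ∂ADF = DF − AF + AD,
  ∂BDL = DL − BL + BD.
The 12×2 boundary matrix has rank 2 and Smith normal form diag(1,1).

Computing H_k = (kernel of ∂_k) / (image of ∂_{k+1}):

  H_0: rank C_0 − rank ∂_1 = 8 − 7 = 1, and the invariant factors of ∂_1 are all 1, so H_0 ≅ Z.
  H_1: rank ker ∂_1 − rank ∂_2 = (12 − 7) − 2 = 3, and the invariant factors of ∂_2 are all 1, so H_1 ≅ Z^3.
  H_2: rank ker ∂_2 − rank ∂_3 = (2 − 2) − 0 = 0, and there is no ∂_3, so H_2 ≅ 0.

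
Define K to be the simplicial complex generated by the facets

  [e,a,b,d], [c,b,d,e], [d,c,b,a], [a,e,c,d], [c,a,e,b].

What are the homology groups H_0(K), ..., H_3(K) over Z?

K has 5 vertices, 10 edges, 10 triangles, 5 3-simplices.
rank ∂_0 = 0, rank ∂_1 = 4 ⇒ b_0 = 5 − 0 − 4 = 1; all invariant factors of ∂_1 are 1 so no torsion. So H_0 = Z.
rank ∂_1 = 4, rank ∂_2 = 6 ⇒ b_1 = 10 − 4 − 6 = 0; all invariant factors of ∂_2 are 1 so no torsion. So H_1 = 0.
rank ∂_2 = 6, rank ∂_3 = 4 ⇒ b_2 = 10 − 6 − 4 = 0; all invariant factors of ∂_3 are 1 so no torsion. So H_2 = 0.
rank ∂_3 = 4, rank ∂_4 = 0 ⇒ b_3 = 5 − 4 − 0 = 1. So H_3 = Z.

H_0 ≅ Z,  H_1 = 0,  H_2 = 0,  H_3 ≅ Z.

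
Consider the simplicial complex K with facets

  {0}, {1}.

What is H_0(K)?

Take the total order 0 < 1 on the vertex set. Then K (dimension 0) consists of the simplices:

  0-simplices (2): [0], [1]

Hence C_0 ≅ Z^2.

Reading off H_k = ker ∂_k / im ∂_{k+1}:

  H_0: rank C_0 − rank ∂_1 = 2 − 0 = 2, and there is no ∂_1, so H_0 = Z^2.

(K is a triangulation of a set of 2 points.)

H_0 = Z^2.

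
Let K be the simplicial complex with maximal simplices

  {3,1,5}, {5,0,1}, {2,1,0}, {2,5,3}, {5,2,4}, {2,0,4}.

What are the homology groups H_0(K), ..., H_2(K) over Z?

H_0 ≅ Z,  H_1 ≅ Z,  H_2 = 0.

Take the total order 0 < 1 < 2 < 3 < 4 < 5 on the vertex set. Then K (dimension 2) consists of the simplices:

  0-simplices (6): [0], [1], [2], [3], [4], [5]
  1-simplices (12): [0,1], [0,2], [0,4], [0,5], [1,2], [1,3], [1,5], [2,3], [2,4], [2,5], [3,5], [4,5]
  2-simplices (6): [0,1,2], [0,1,5], [0,2,4], [1,3,5], [2,3,5], [2,4,5]

Hence C_0 ≅ Z^6, C_1 ≅ Z^12, C_2 ≅ Z^6.

∂_1: C_1 → C_0 maps an edge to its endpoints' difference, ∂[p,q] = q − p. For instance
  ∂[3,5] = [5] − [3].
The 6×12 boundary matrix has rank 5 and Smith normal form diag(1,1,1,1,1).

∂_2: C_2 → C_1 maps a triangle to the signed sum of its edges. For instance
  ∂[2,4,5] = [4,5] − [2,5] + [2,4],
  ∂[0,2,4] = [2,4] − [0,4] + [0,2].
The resulting 12×6 matrix has rank 6, and its Smith normal form has invariant factors (1,1,1,1,1,1).

From H_k ≅ ker(∂_k) / im(∂_{k+1}) we obtain:

  H_0: rank C_0 − rank ∂_1 = 6 − 5 = 1, and the invariant factors of ∂_1 are all 1, so H_0 ≅ Z.
  H_1: rank ker ∂_1 − rank ∂_2 = (12 − 5) − 6 = 1, and the invariant factors of ∂_2 are all 1, so H_1 ≅ Z.
  H_2: rank ker ∂_2 − rank ∂_3 = (6 − 6) − 0 = 0, and there is no ∂_3, so H_2 ≅ 0.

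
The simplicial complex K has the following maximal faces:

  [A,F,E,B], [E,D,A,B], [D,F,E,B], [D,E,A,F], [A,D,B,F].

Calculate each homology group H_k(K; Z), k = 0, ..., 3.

Take the total order A < B < D < E < F on the vertex set. Then K (dimension 3) consists of the simplices:

  0-simplices (5): A, B, D, E, F
  1-simplices (10): AB, AD, AE, AF, BD, BE, BF, DE, DF, EF
  2-simplices (10): ABD, ABE, ABF, ADE, ADF, AEF, BDE, BDF, BEF, DEF
  3-simplices (5): ABDE, ABDF, ABEF, ADEF, BDEF

so the chain groups are C_0 ≅ Z^5, C_1 ≅ Z^10, C_2 ≅ Z^10, C_3 ≅ Z^5.

∂_1: C_1 → C_0 is given by ∂[p,q] = [q] − [p].
The 5×10 boundary matrix has rank 4 and Smith normal form diag(1,1,1,1).

Boundary ∂_2: C_2 → C_1 sends each 2-simplex [p,q,r] to [q,r] − [p,r] + [p,q]. For instance
  ∂ADE = DE − AE + AD,
  ∂ABE = BE − AE + AB.
As a 10×10 matrix over Z this has rank 6, with invariant factors (1,1,1,1,1,1).

∂_3: C_3 → C_2 sends each 3-simplex σ to the alternating sum Σ_i (−1)^i (σ with its i-th vertex removed). For instance
  ∂ABDE = BDE − ADE + ABE − ABD,
  ∂ABEF = BEF − AEF + ABF − ABE.
This gives a 10×5 integer matrix of rank 4; reducing to Smith normal form yields diagonal entries (1,1,1,1).

Now H_k = ker ∂_k / im ∂_{k+1}, so:

  H_0: rank C_0 − rank ∂_1 = 5 − 4 = 1, and the invariant factors of ∂_1 are all 1, so H_0 = Z.
  H_1: rank ker ∂_1 − rank ∂_2 = (10 − 4) − 6 = 0, and the invariant factors of ∂_2 are all 1, so H_1 = 0.
  H_2: rank ker ∂_2 − rank ∂_3 = (10 − 6) − 4 = 0, and the invariant factors of ∂_3 are all 1, so H_2 = 0.
  H_3: rank ker ∂_3 − rank ∂_4 = (5 − 4) − 0 = 1, and there is no ∂_4, so H_3 = Z.

H_0 ≅ Z,  H_1 = 0,  H_2 = 0,  H_3 ≅ Z.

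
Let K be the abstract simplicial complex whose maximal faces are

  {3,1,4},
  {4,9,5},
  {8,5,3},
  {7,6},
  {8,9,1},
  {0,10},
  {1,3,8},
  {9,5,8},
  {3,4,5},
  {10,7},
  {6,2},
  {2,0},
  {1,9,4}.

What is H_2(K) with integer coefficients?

H_2 ≅ Z.

K has 11 vertices, 17 edges, 8 triangles.
rank ∂_2 = 7, rank ∂_3 = 0 ⇒ b_2 = 8 − 7 − 0 = 1. So H_2 = Z.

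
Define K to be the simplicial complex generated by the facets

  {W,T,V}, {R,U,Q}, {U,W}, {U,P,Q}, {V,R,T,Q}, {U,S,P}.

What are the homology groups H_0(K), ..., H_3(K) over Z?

H_0 ≅ Z,  H_1 ≅ Z,  H_2 = 0,  H_3 = 0.

Fix the vertex order P < Q < R < S < T < U < V < W and write every simplex with vertices in increasing order. Then dim K = 3 and the simplices of K are:

  0-simplices (8): P, Q, R, S, T, U, V, W
  1-simplices (15): PQ, PS, PU, QR, QT, QU, QV, RT, RU, RV, SU, TV, TW, UW, VW
  2-simplices (8): PQU, PSU, QRT, QRU, QRV, QTV, RTV, TVW
  3-simplices (1): QRTV

Hence C_0 ≅ Z^8, C_1 ≅ Z^15, C_2 ≅ Z^8, C_3 ≅ Z^1.

∂_1: C_1 → C_0 sends each edge [p,q] (with p < q) to q − p. For instance
  ∂RU = U − R.
As a 8×15 matrix over Z this has rank 7, with invariant factors (1,1,1,1,1,1,1).

Boundary ∂_2: C_2 → C_1 maps a triangle to the signed sum of its edges. For instance
  ∂PSU = SU − PU + PS,
  ∂QRU = RU − QU + QR.
As a 15×8 matrix over Z this has rank 7, with invariant factors (1,1,1,1,1,1,1).

∂_3: C_3 → C_2 sends each 3-simplex σ to the alternating sum Σ_i (−1)^i (σ with its i-th vertex removed). For instance
  ∂QRTV = RTV − QTV + QRV − QRT.
The resulting 8×1 matrix has rank 1, and its Smith normal form has invariant factors (1).

Reading off H_k = ker ∂_k / im ∂_{k+1}:

  H_0: rank C_0 − rank ∂_1 = 8 − 7 = 1, and the invariant factors of ∂_1 are all 1, so H_0 = Z.
  H_1: rank ker ∂_1 − rank ∂_2 = (15 − 7) − 7 = 1, and the invariant factors of ∂_2 are all 1, so H_1 = Z.
  H_2: rank ker ∂_2 − rank ∂_3 = (8 − 7) − 1 = 0, and the invariant factors of ∂_3 are all 1, so H_2 = 0.
  H_3: rank ker ∂_3 − rank ∂_4 = (1 − 1) − 0 = 0, and there is no ∂_4, so H_3 = 0.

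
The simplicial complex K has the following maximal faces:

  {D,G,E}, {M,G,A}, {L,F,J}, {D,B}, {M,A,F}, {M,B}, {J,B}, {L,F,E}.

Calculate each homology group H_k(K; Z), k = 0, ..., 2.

We work with the vertex ordering A < B < D < E < F < G < J < L < M. The simplices of K, each written with vertices in increasing order, are:

  0-simplices (9): A, B, D, E, F, G, J, L, M
  1-simplices (16): AF, AG, AM, BD, BJ, BM, DE, DG, EF, EG, EL, FJ, FL, FM, GM, JL
  2-simplices (5): AFM, AGM, DEG, EFL, FJL

so the chain groups are C_0 ≅ Z^9, C_1 ≅ Z^16, C_2 ≅ Z^5.

Boundary ∂_1: C_1 → C_0 is given by ∂[p,q] = [q] − [p]. For instance
  ∂FM = M − F.
The resulting 9×16 matrix has rank 8, and its Smith normal form has invariant factors (1,1,1,1,1,1,1,1).

The boundary map ∂_2: C_2 → C_1 acts by ∂[p,q,r] = [q,r] − [p,r] + [p,q]. For instance
  ∂EFL = FL − EL + EF,
  ∂FJL = JL − FL + FJ.
The resulting 16×5 matrix has rank 5, and its Smith normal form has invariant factors (1,1,1,1,1).

Now H_k = ker ∂_k / im ∂_{k+1}, so:

  H_0: rank C_0 − rank ∂_1 = 9 − 8 = 1, and the invariant factors of ∂_1 are all 1, so H_0 ≅ Z.
  H_1: rank ker ∂_1 − rank ∂_2 = (16 − 8) − 5 = 3, and the invariant factors of ∂_2 are all 1, so H_1 ≅ Z^3.
  H_2: rank ker ∂_2 − rank ∂_3 = (5 − 5) − 0 = 0, and there is no ∂_3, so H_2 ≅ 0.

As a check, the Euler characteristic is 9 − 16 + 5 = -2, which agrees with 1 − 3 + 0 = -2.

H_0 = Z,  H_1 = Z^3,  H_2 = 0.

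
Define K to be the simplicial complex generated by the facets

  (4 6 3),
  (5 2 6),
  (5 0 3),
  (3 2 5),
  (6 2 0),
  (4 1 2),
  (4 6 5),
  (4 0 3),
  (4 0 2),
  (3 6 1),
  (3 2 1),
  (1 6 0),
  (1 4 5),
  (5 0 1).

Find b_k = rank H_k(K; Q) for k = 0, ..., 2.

b_0 = 1, b_1 = 2, b_2 = 1.

Order the vertices as 0 < 1 < 2 < 3 < 4 < 5 < 6. Listing each simplex with vertices in this order, K has dimension 2 with simplices:

  0-simplices (7): [0], [1], [2], [3], [4], [5], [6]
  1-simplices (21): [0,1], [0,2], [0,3], [0,4], [0,5], [0,6], [1,2], [1,3], [1,4], [1,5], [1,6], [2,3], [2,4], [2,5], [2,6], [3,4], [3,5], [3,6], [4,5], [4,6], [5,6]
  2-simplices (14): [0,1,5], [0,1,6], [0,2,4], [0,2,6], [0,3,4], [0,3,5], [1,2,3], [1,2,4], [1,3,6], [1,4,5], [2,3,5], [2,5,6], [3,4,6], [4,5,6]

so the chain groups are C_0 ≅ Z^7, C_1 ≅ Z^21, C_2 ≅ Z^14.

The boundary map ∂_1: C_1 → C_0 sends each edge [p,q] (with p < q) to q − p. For instance
  ∂[1,5] = [5] − [1].
The resulting 7×21 matrix has rank 6, and its Smith normal form has invariant factors (1,1,1,1,1,1).

∂_2: C_2 → C_1 sends each 2-simplex [p,q,r] to [q,r] − [p,r] + [p,q]. For instance
  ∂[0,2,6] = [2,6] − [0,6] + [0,2],
  ∂[0,2,4] = [2,4] − [0,4] + [0,2].
The 21×14 boundary matrix has rank 13 and Smith normal form diag(1,1,1,1,1,1,1,1,1,1,1,1,1).

Now H_k = ker ∂_k / im ∂_{k+1}, so:

  H_0: rank C_0 − rank ∂_1 = 7 − 6 = 1, and the invariant factors of ∂_1 are all 1, so H_0 = Z.
  H_1: rank ker ∂_1 − rank ∂_2 = (21 − 6) − 13 = 2, and the invariant factors of ∂_2 are all 1, so H_1 = Z^2.
  H_2: rank ker ∂_2 − rank ∂_3 = (14 − 13) − 0 = 1, and there is no ∂_3, so H_2 = Z.

Hence the Betti numbers are b_0 = 1, b_1 = 2, b_2 = 1.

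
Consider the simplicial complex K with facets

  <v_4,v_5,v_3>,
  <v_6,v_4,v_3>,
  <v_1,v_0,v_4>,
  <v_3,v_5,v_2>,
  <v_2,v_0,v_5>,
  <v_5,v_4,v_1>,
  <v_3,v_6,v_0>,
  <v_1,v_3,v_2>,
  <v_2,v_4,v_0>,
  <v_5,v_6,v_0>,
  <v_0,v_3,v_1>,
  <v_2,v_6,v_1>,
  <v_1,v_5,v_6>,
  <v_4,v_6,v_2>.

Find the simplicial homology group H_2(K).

H_2 ≅ Z.

We work with the vertex ordering v_0 < v_1 < v_2 < v_3 < v_4 < v_5 < v_6. The simplices of K, each written with vertices in increasing order, are:

  0-simplices (7): [v_0], [v_1], [v_2], [v_3], [v_4], [v_5], [v_6]
  1-simplices (21): (21 of them)
  2-simplices (14): (14 of them)

Hence C_0 ≅ Z^7, C_1 ≅ Z^21, C_2 ≅ Z^14.

∂_1: C_1 → C_0 sends each edge [p,q] (with p < q) to q − p. For instance
  ∂[v_1,v_5] = [v_5] − [v_1].
This gives a 7×21 integer matrix of rank 6; reducing to Smith normal form yields diagonal entries (1,1,1,1,1,1).

∂_2: C_2 → C_1 maps a triangle to the signed sum of its edges. For instance
  ∂[v_0,v_1,v_4] = [v_1,v_4] − [v_0,v_4] + [v_0,v_1],
  ∂[v_0,v_3,v_6] = [v_3,v_6] − [v_0,v_6] + [v_0,v_3].
The resulting 21×14 matrix has rank 13, and its Smith normal form has invariant factors (1,1,1,1,1,1,1,1,1,1,1,1,1).

Computing H_k = (kernel of ∂_k) / (image of ∂_{k+1}):

  H_2: rank ker ∂_2 − rank ∂_3 = (14 − 13) − 0 = 1, and there is no ∂_3, so H_2 ≅ Z.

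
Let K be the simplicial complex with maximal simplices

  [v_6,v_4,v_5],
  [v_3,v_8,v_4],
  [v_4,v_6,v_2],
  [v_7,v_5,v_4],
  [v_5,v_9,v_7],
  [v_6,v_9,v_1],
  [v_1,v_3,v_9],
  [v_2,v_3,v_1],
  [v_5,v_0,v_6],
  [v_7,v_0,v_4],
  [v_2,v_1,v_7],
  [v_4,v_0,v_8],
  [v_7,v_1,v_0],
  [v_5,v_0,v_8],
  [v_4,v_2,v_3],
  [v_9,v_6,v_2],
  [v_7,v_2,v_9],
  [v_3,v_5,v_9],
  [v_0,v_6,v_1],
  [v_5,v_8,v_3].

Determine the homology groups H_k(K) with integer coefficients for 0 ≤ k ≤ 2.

H_0 = Z,  H_1 = Z ⊕ Z/2,  H_2 = 0.

Order the vertices as v_0 < v_1 < v_2 < v_3 < v_4 < v_5 < v_6 < v_7 < v_8 < v_9. Listing each simplex with vertices in this order, K has dimension 2 with simplices:

  0-simplices (10): [v_0], [v_1], [v_2], [v_3], [v_4], [v_5], [v_6], [v_7], [v_8], [v_9]
  1-simplices (30): (30 of them)
  2-simplices (20): (20 of them)

Hence C_0 ≅ Z^10, C_1 ≅ Z^30, C_2 ≅ Z^20.

Boundary ∂_1: C_1 → C_0 is given by ∂[p,q] = [q] − [p]. For instance
  ∂[v_5,v_8] = [v_8] − [v_5].
As a 10×30 matrix over Z this has rank 9, with invariant factors (1,1,1,1,1,1,1,1,1).

The boundary map ∂_2: C_2 → C_1 sends each 2-simplex [p,q,r] to [q,r] − [p,r] + [p,q]. For instance
  ∂[v_0,v_4,v_8] = [v_4,v_8] − [v_0,v_8] + [v_0,v_4],
  ∂[v_2,v_6,v_9] = [v_6,v_9] − [v_2,v_9] + [v_2,v_6].
This gives a 30×20 integer matrix of rank 20; reducing to Smith normal form yields diagonal entries (1,1,1,1,1,1,1,1,1,1,1,1,1,1,1,1,1,1,1,2).

Now H_k = ker ∂_k / im ∂_{k+1}, so:

  H_0: rank C_0 − rank ∂_1 = 10 − 9 = 1, and the invariant factors of ∂_1 are all 1, so H_0 ≅ Z.
  H_1: rank ker ∂_1 − rank ∂_2 = (30 − 9) − 20 = 1, and ∂_2 has invariant factor 2 > 1, so H_1 ≅ Z ⊕ Z/2.
  H_2: rank ker ∂_2 − rank ∂_3 = (20 − 20) − 0 = 0, and there is no ∂_3, so H_2 ≅ 0.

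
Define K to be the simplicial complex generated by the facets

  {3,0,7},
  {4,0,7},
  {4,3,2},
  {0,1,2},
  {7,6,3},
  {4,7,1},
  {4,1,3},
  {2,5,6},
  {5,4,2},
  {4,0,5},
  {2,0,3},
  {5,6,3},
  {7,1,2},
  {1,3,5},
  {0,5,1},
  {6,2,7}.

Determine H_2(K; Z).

Take the total order 0 < 1 < 2 < 3 < 4 < 5 < 6 < 7 on the vertex set. Then K (dimension 2) consists of the simplices:

  0-simplices (8): [0], [1], [2], [3], [4], [5], [6], [7]
  1-simplices (24): (24 of them)
  2-simplices (16): [0,1,2], [0,1,5], [0,2,3], [0,3,7], [0,4,5], [0,4,7], [1,2,7], [1,3,4], [1,3,5], [1,4,7], [2,3,4], [2,4,5], [2,5,6], [2,6,7], [3,5,6], [3,6,7]

giving chain groups C_0 ≅ Z^8, C_1 ≅ Z^24, C_2 ≅ Z^16.

Boundary ∂_1: C_1 → C_0 maps an edge to its endpoints' difference, ∂[p,q] = q − p. For instance
  ∂[3,6] = [6] − [3].
The resulting 8×24 matrix has rank 7, and its Smith normal form has invariant factors (1,1,1,1,1,1,1).

The boundary map ∂_2: C_2 → C_1 maps a triangle to the signed sum of its edges. For instance
  ∂[1,2,7] = [2,7] − [1,7] + [1,2],
  ∂[0,4,5] = [4,5] − [0,5] + [0,4].
The resulting 24×16 matrix has rank 15, and its Smith normal form has invariant factors (1,1,1,1,1,1,1,1,1,1,1,1,1,1,1).

Computing H_k = (kernel of ∂_k) / (image of ∂_{k+1}):

  H_2: rank ker ∂_2 − rank ∂_3 = (16 − 15) − 0 = 1, and there is no ∂_3, so H_2 ≅ Z.

(K is a triangulation of the torus T^2.)

H_2 = Z.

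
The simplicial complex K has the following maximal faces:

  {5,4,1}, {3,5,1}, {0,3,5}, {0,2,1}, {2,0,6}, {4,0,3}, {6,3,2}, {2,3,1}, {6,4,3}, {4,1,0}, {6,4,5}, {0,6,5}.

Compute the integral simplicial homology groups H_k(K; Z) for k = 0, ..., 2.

H_0 = Z,  H_1 = Z/2,  H_2 = 0.

We work with the vertex ordering 0 < 1 < 2 < 3 < 4 < 5 < 6. The simplices of K, each written with vertices in increasing order, are:

  0-simplices (7): [0], [1], [2], [3], [4], [5], [6]
  1-simplices (18): [0,1], [0,2], [0,3], [0,4], [0,5], [0,6], [1,2], [1,3], [1,4], [1,5], [2,3], [2,6], [3,4], [3,5], [3,6], [4,5], [4,6], [5,6]
  2-simplices (12): [0,1,2], [0,1,4], [0,2,6], [0,3,4], [0,3,5], [0,5,6], [1,2,3], [1,3,5], [1,4,5], [2,3,6], [3,4,6], [4,5,6]

so the chain groups are C_0 ≅ Z^7, C_1 ≅ Z^18, C_2 ≅ Z^12.

The boundary map ∂_1: C_1 → C_0 is given by ∂[p,q] = [q] − [p].
As a 7×18 matrix over Z this has rank 6, with invariant factors (1,1,1,1,1,1).

The boundary map ∂_2: C_2 → C_1 maps a triangle to the signed sum of its edges. For instance
  ∂[0,2,6] = [2,6] − [0,6] + [0,2],
  ∂[0,3,4] = [3,4] − [0,4] + [0,3].
The 18×12 boundary matrix has rank 12 and Smith normal form diag(1,1,1,1,1,1,1,1,1,1,1,2).

Computing H_k = (kernel of ∂_k) / (image of ∂_{k+1}):

  H_0: rank C_0 − rank ∂_1 = 7 − 6 = 1, and the invariant factors of ∂_1 are all 1, so H_0 ≅ Z.
  H_1: rank ker ∂_1 − rank ∂_2 = (18 − 6) − 12 = 0, and ∂_2 has invariant factor 2 > 1, so H_1 ≅ Z/2.
  H_2: rank ker ∂_2 − rank ∂_3 = (12 − 12) − 0 = 0, and there is no ∂_3, so H_2 ≅ 0.

(K is a triangulation of the real projective plane RP^2.)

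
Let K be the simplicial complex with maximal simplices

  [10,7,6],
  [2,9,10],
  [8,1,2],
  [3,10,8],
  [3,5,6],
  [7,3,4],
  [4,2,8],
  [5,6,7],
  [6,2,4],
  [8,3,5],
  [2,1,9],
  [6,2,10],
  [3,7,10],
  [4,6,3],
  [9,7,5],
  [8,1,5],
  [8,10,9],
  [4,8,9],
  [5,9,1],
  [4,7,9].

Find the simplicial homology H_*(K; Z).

H_0 ≅ Z,  H_1 ≅ Z × Z/2,  H_2 = 0.

Take the total order 1 < 2 < 3 < 4 < 5 < 6 < 7 < 8 < 9 < 10 on the vertex set. Then K (dimension 2) consists of the simplices:

  0-simplices (10): [1], [2], [3], [4], [5], [6], [7], [8], [9], [10]
  1-simplices (30): (30 of them)
  2-simplices (20): (20 of them)

giving chain groups C_0 ≅ Z^10, C_1 ≅ Z^30, C_2 ≅ Z^20.

Boundary ∂_1: C_1 → C_0 sends each edge [p,q] (with p < q) to q − p.
The 10×30 boundary matrix has rank 9 and Smith normal form diag(1,1,1,1,1,1,1,1,1).

The boundary map ∂_2: C_2 → C_1 acts by ∂[p,q,r] = [q,r] − [p,r] + [p,q]. For instance
  ∂[3,8,10] = [8,10] − [3,10] + [3,8],
  ∂[2,9,10] = [9,10] − [2,10] + [2,9].
As a 30×20 matrix over Z this has rank 20, with invariant factors (1,1,1,1,1,1,1,1,1,1,1,1,1,1,1,1,1,1,1,2).

From H_k ≅ ker(∂_k) / im(∂_{k+1}) we obtain:

  H_0: rank C_0 − rank ∂_1 = 10 − 9 = 1, and the invariant factors of ∂_1 are all 1, so H_0 ≅ Z.
  H_1: rank ker ∂_1 − rank ∂_2 = (30 − 9) − 20 = 1, and ∂_2 has invariant factor 2 > 1, so H_1 ≅ Z × Z/2.
  H_2: rank ker ∂_2 − rank ∂_3 = (20 − 20) − 0 = 0, and there is no ∂_3, so H_2 ≅ 0.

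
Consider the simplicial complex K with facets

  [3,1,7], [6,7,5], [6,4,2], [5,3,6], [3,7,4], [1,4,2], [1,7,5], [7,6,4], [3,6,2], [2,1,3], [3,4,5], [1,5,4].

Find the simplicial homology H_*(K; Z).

Order the vertices as 1 < 2 < 3 < 4 < 5 < 6 < 7. Listing each simplex with vertices in this order, K has dimension 2 with simplices:

  0-simplices (7): [1], [2], [3], [4], [5], [6], [7]
  1-simplices (18): [1,2], [1,3], [1,4], [1,5], [1,7], [2,3], [2,4], [2,6], [3,4], [3,5], [3,6], [3,7], [4,5], [4,6], [4,7], [5,6], [5,7], [6,7]
  2-simplices (12): [1,2,3], [1,2,4], [1,3,7], [1,4,5], [1,5,7], [2,3,6], [2,4,6], [3,4,5], [3,4,7], [3,5,6], [4,6,7], [5,6,7]

so the chain groups are C_0 ≅ Z^7, C_1 ≅ Z^18, C_2 ≅ Z^12.

The boundary map ∂_1: C_1 → C_0 is given by ∂[p,q] = [q] − [p]. For instance
  ∂[2,4] = [4] − [2].
As a 7×18 matrix over Z this has rank 6, with invariant factors (1,1,1,1,1,1).

Boundary ∂_2: C_2 → C_1 maps a triangle to the signed sum of its edges. For instance
  ∂[3,5,6] = [5,6] − [3,6] + [3,5],
  ∂[2,3,6] = [3,6] − [2,6] + [2,3].
This gives a 18×12 integer matrix of rank 12; reducing to Smith normal form yields diagonal entries (1,1,1,1,1,1,1,1,1,1,1,2).

Now H_k = ker ∂_k / im ∂_{k+1}, so:

  H_0: rank C_0 − rank ∂_1 = 7 − 6 = 1, and the invariant factors of ∂_1 are all 1, so H_0 ≅ Z.
  H_1: rank ker ∂_1 − rank ∂_2 = (18 − 6) − 12 = 0, and ∂_2 has invariant factor 2 > 1, so H_1 ≅ Z/2.
  H_2: rank ker ∂_2 − rank ∂_3 = (12 − 12) − 0 = 0, and there is no ∂_3, so H_2 ≅ 0.

As a check, the Euler characteristic is 7 − 18 + 12 = 1, which agrees with 1 − 0 + 0 = 1.

H_0 = Z,  H_1 = Z/2,  H_2 = 0.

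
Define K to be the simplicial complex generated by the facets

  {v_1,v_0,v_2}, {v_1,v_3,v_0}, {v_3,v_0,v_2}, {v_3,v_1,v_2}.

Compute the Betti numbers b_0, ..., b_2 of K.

Fix the vertex order v_0 < v_1 < v_2 < v_3 and write every simplex with vertices in increasing order. Then dim K = 2 and the simplices of K are:

  0-simplices (4): [v_0], [v_1], [v_2], [v_3]
  1-simplices (6): [v_0,v_1], [v_0,v_2], [v_0,v_3], [v_1,v_2], [v_1,v_3], [v_2,v_3]
  2-simplices (4): [v_0,v_1,v_2], [v_0,v_1,v_3], [v_0,v_2,v_3], [v_1,v_2,v_3]

giving chain groups C_0 ≅ Z^4, C_1 ≅ Z^6, C_2 ≅ Z^4.

Boundary ∂_1: C_1 → C_0 maps an edge to its endpoints' difference, ∂[p,q] = q − p.
The 4×6 boundary matrix has rank 3 and Smith normal form diag(1,1,1).

∂_2: C_2 → C_1 maps a triangle to the signed sum of its edges. For instance
  ∂[v_0,v_1,v_2] = [v_1,v_2] − [v_0,v_2] + [v_0,v_1],
  ∂[v_0,v_2,v_3] = [v_2,v_3] − [v_0,v_3] + [v_0,v_2].
The resulting 6×4 matrix has rank 3, and its Smith normal form has invariant factors (1,1,1).

Reading off H_k = ker ∂_k / im ∂_{k+1}:

  H_0: rank C_0 − rank ∂_1 = 4 − 3 = 1, and the invariant factors of ∂_1 are all 1, so H_0 ≅ Z.
  H_1: rank ker ∂_1 − rank ∂_2 = (6 − 3) − 3 = 0, and the invariant factors of ∂_2 are all 1, so H_1 ≅ 0.
  H_2: rank ker ∂_2 − rank ∂_3 = (4 − 3) − 0 = 1, and there is no ∂_3, so H_2 ≅ Z.

As a check, the Euler characteristic is 4 − 6 + 4 = 2, which agrees with 1 − 0 + 1 = 2.
(K is a triangulation of the 2-sphere S^2.)

Hence the Betti numbers are b_0 = 1, b_1 = 0, b_2 = 1.

b_0 = 1, b_1 = 0, b_2 = 1.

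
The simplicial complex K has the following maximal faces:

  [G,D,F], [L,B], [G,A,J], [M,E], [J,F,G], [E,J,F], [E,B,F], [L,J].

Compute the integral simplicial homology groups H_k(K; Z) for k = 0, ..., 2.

Fix the vertex order A < B < D < E < F < G < J < L < M and write every simplex with vertices in increasing order. Then dim K = 2 and the simplices of K are:

  0-simplices (9): A, B, D, E, F, G, J, L, M
  1-simplices (14): AG, AJ, BE, BF, BL, DF, DG, EF, EJ, EM, FG, FJ, GJ, JL
  2-simplices (5): AGJ, BEF, DFG, EFJ, FGJ

Hence C_0 ≅ Z^9, C_1 ≅ Z^14, C_2 ≅ Z^5.

∂_1: C_1 → C_0 sends each edge [p,q] (with p < q) to q − p.
This gives a 9×14 integer matrix of rank 8; reducing to Smith normal form yields diagonal entries (1,1,1,1,1,1,1,1).

∂_2: C_2 → C_1 acts by ∂[p,q,r] = [q,r] − [p,r] + [p,q]. For instance
  ∂AGJ = GJ − AJ + AG,
  ∂FGJ = GJ − FJ + FG.
The resulting 14×5 matrix has rank 5, and its Smith normal form has invariant factors (1,1,1,1,1).

Computing H_k = (kernel of ∂_k) / (image of ∂_{k+1}):

  H_0: rank C_0 − rank ∂_1 = 9 − 8 = 1, and the invariant factors of ∂_1 are all 1, so H_0 = Z.
  H_1: rank ker ∂_1 − rank ∂_2 = (14 − 8) − 5 = 1, and the invariant factors of ∂_2 are all 1, so H_1 = Z.
  H_2: rank ker ∂_2 − rank ∂_3 = (5 − 5) − 0 = 0, and there is no ∂_3, so H_2 = 0.

H_0 = Z,  H_1 = Z,  H_2 = 0.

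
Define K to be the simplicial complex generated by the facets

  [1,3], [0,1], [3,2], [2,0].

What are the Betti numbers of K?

b_0 = 1, b_1 = 1.

K has 4 vertices, 4 edges.
rank ∂_0 = 0, rank ∂_1 = 3 ⇒ b_0 = 4 − 0 − 3 = 1; all invariant factors of ∂_1 are 1 so no torsion. So H_0 ≅ Z.
rank ∂_1 = 3, rank ∂_2 = 0 ⇒ b_1 = 4 − 3 − 0 = 1. So H_1 ≅ Z.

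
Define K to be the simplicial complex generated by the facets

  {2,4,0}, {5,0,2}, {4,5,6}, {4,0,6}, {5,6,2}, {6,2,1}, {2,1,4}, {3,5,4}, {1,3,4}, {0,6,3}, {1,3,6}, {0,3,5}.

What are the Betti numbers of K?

Take the total order 0 < 1 < 2 < 3 < 4 < 5 < 6 on the vertex set. Then K (dimension 2) consists of the simplices:

  0-simplices (7): [0], [1], [2], [3], [4], [5], [6]
  1-simplices (18): [0,2], [0,3], [0,4], [0,5], [0,6], [1,2], [1,3], [1,4], [1,6], [2,4], [2,5], [2,6], [3,4], [3,5], [3,6], [4,5], [4,6], [5,6]
  2-simplices (12): [0,2,4], [0,2,5], [0,3,5], [0,3,6], [0,4,6], [1,2,4], [1,2,6], [1,3,4], [1,3,6], [2,5,6], [3,4,5], [4,5,6]

Hence C_0 ≅ Z^7, C_1 ≅ Z^18, C_2 ≅ Z^12.

Boundary ∂_1: C_1 → C_0 is given by ∂[p,q] = [q] − [p].
This gives a 7×18 integer matrix of rank 6; reducing to Smith normal form yields diagonal entries (1,1,1,1,1,1).

The boundary map ∂_2: C_2 → C_1 sends each 2-simplex [p,q,r] to [q,r] − [p,r] + [p,q]. For instance
  ∂[1,2,4] = [2,4] − [1,4] + [1,2],
  ∂[0,4,6] = [4,6] − [0,6] + [0,4].
The 18×12 boundary matrix has rank 12 and Smith normal form diag(1,1,1,1,1,1,1,1,1,1,1,2).

Reading off H_k = ker ∂_k / im ∂_{k+1}:

  H_0: rank C_0 − rank ∂_1 = 7 − 6 = 1, and the invariant factors of ∂_1 are all 1, so H_0 = Z.
  H_1: rank ker ∂_1 − rank ∂_2 = (18 − 6) − 12 = 0, and ∂_2 has invariant factor 2 > 1, so H_1 = Z_2.
  H_2: rank ker ∂_2 − rank ∂_3 = (12 − 12) − 0 = 0, and there is no ∂_3, so H_2 = 0.

As a check, the Euler characteristic is 7 − 18 + 12 = 1, which agrees with 1 − 0 + 0 = 1.
(K is a triangulation of the real projective plane RP^2.)

Hence the Betti numbers are b_0 = 1, b_1 = 0, b_2 = 0.

b_0 = 1, b_1 = 0, b_2 = 0.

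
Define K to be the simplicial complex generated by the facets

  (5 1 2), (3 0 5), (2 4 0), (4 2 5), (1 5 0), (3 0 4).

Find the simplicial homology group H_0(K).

Order the vertices as 0 < 1 < 2 < 3 < 4 < 5. Listing each simplex with vertices in this order, K has dimension 2 with simplices:

  0-simplices (6): [0], [1], [2], [3], [4], [5]
  1-simplices (12): [0,1], [0,2], [0,3], [0,4], [0,5], [1,2], [1,5], [2,4], [2,5], [3,4], [3,5], [4,5]
  2-simplices (6): [0,1,5], [0,2,4], [0,3,4], [0,3,5], [1,2,5], [2,4,5]

so the chain groups are C_0 ≅ Z^6, C_1 ≅ Z^12, C_2 ≅ Z^6.

∂_1: C_1 → C_0 is given by ∂[p,q] = [q] − [p].
The resulting 6×12 matrix has rank 5, and its Smith normal form has invariant factors (1,1,1,1,1).

The boundary map ∂_2: C_2 → C_1 sends each 2-simplex [p,q,r] to [q,r] − [p,r] + [p,q]. For instance
  ∂[1,2,5] = [2,5] − [1,5] + [1,2],
  ∂[0,1,5] = [1,5] − [0,5] + [0,1].
This gives a 12×6 integer matrix of rank 6; reducing to Smith normal form yields diagonal entries (1,1,1,1,1,1).

From H_k ≅ ker(∂_k) / im(∂_{k+1}) we obtain:

  H_0: rank C_0 − rank ∂_1 = 6 − 5 = 1, and the invariant factors of ∂_1 are all 1, so H_0 = Z.

H_0 ≅ Z.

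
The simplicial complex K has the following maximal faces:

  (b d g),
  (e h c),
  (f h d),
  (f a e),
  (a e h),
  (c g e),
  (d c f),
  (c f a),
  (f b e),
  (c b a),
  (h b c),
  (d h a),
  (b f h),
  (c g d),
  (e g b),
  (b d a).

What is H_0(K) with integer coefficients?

H_0 = Z.

Order the vertices as a < b < c < d < e < f < g < h. Listing each simplex with vertices in this order, K has dimension 2 with simplices:

  0-simplices (8): a, b, c, d, e, f, g, h
  1-simplices (24): ab, ac, ad, ae, af, ah, bc, bd, be, bf, bg, bh, cd, ce, cf, cg, ch, df, dg, dh, ef, eg, eh, fh
  2-simplices (16): abc, abd, acf, adh, aef, aeh, bch, bdg, bef, beg, bfh, cdf, cdg, ceg, ceh, dfh

so the chain groups are C_0 ≅ Z^8, C_1 ≅ Z^24, C_2 ≅ Z^16.

The boundary map ∂_1: C_1 → C_0 is given by ∂[p,q] = [q] − [p]. For instance
  ∂af = f − a.
As a 8×24 matrix over Z this has rank 7, with invariant factors (1,1,1,1,1,1,1).

∂_2: C_2 → C_1 maps a triangle to the signed sum of its edges. For instance
  ∂aef = ef − af + ae,
  ∂bdg = dg − bg + bd.
This gives a 24×16 integer matrix of rank 15; reducing to Smith normal form yields diagonal entries (1,1,1,1,1,1,1,1,1,1,1,1,1,1,1).

Reading off H_k = ker ∂_k / im ∂_{k+1}:

  H_0: rank C_0 − rank ∂_1 = 8 − 7 = 1, and the invariant factors of ∂_1 are all 1, so H_0 ≅ Z.

(K is a triangulation of the torus T^2.)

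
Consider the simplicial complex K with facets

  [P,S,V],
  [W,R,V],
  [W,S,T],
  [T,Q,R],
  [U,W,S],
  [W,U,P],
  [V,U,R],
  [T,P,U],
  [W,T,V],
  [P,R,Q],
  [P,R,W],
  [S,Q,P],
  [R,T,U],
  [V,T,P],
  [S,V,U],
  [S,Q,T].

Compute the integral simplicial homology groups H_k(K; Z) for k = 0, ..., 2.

H_0 = Z,  H_1 = Z^2,  H_2 = Z.

We work with the vertex ordering P < Q < R < S < T < U < V < W. The simplices of K, each written with vertices in increasing order, are:

  0-simplices (8): P, Q, R, S, T, U, V, W
  1-simplices (24): PQ, PR, PS, PT, PU, PV, PW, QR, QS, QT, RT, RU, RV, RW, ST, SU, SV, SW, TU, TV, TW, UV, UW, VW
  2-simplices (16): PQR, PQS, PRW, PSV, PTU, PTV, PUW, QRT, QST, RTU, RUV, RVW, STW, SUV, SUW, TVW

Hence C_0 ≅ Z^8, C_1 ≅ Z^24, C_2 ≅ Z^16.

The boundary map ∂_1: C_1 → C_0 maps an edge to its endpoints' difference, ∂[p,q] = q − p.
This gives a 8×24 integer matrix of rank 7; reducing to Smith normal form yields diagonal entries (1,1,1,1,1,1,1).

Boundary ∂_2: C_2 → C_1 maps a triangle to the signed sum of its edges. For instance
  ∂PSV = SV − PV + PS,
  ∂QRT = RT − QT + QR.
The 24×16 boundary matrix has rank 15 and Smith normal form diag(1,1,1,1,1,1,1,1,1,1,1,1,1,1,1).

Computing H_k = (kernel of ∂_k) / (image of ∂_{k+1}):

  H_0: rank C_0 − rank ∂_1 = 8 − 7 = 1, and the invariant factors of ∂_1 are all 1, so H_0 = Z.
  H_1: rank ker ∂_1 − rank ∂_2 = (24 − 7) − 15 = 2, and the invariant factors of ∂_2 are all 1, so H_1 = Z^2.
  H_2: rank ker ∂_2 − rank ∂_3 = (16 − 15) − 0 = 1, and there is no ∂_3, so H_2 = Z.

As a check, the Euler characteristic is 8 − 24 + 16 = 0, which agrees with 1 − 2 + 1 = 0.
(K is a triangulation of the torus T^2.)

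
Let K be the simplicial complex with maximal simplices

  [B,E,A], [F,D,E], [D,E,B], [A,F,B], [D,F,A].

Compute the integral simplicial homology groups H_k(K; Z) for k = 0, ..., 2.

Take the total order A < B < D < E < F on the vertex set. Then K (dimension 2) consists of the simplices:

  0-simplices (5): A, B, D, E, F
  1-simplices (10): AB, AD, AE, AF, BD, BE, BF, DE, DF, EF
  2-simplices (5): ABE, ABF, ADF, BDE, DEF

giving chain groups C_0 ≅ Z^5, C_1 ≅ Z^10, C_2 ≅ Z^5.

∂_1: C_1 → C_0 sends each edge [p,q] (with p < q) to q − p.
The 5×10 boundary matrix has rank 4 and Smith normal form diag(1,1,1,1).

The boundary map ∂_2: C_2 → C_1 maps a triangle to the signed sum of its edges. For instance
  ∂ABE = BE − AE + AB,
  ∂DEF = EF − DF + DE.
This gives a 10×5 integer matrix of rank 5; reducing to Smith normal form yields diagonal entries (1,1,1,1,1).

From H_k ≅ ker(∂_k) / im(∂_{k+1}) we obtain:

  H_0: rank C_0 − rank ∂_1 = 5 − 4 = 1, and the invariant factors of ∂_1 are all 1, so H_0 ≅ Z.
  H_1: rank ker ∂_1 − rank ∂_2 = (10 − 4) − 5 = 1, and the invariant factors of ∂_2 are all 1, so H_1 ≅ Z.
  H_2: rank ker ∂_2 − rank ∂_3 = (5 − 5) − 0 = 0, and there is no ∂_3, so H_2 ≅ 0.

As a check, the Euler characteristic is 5 − 10 + 5 = 0, which agrees with 1 − 1 + 0 = 0.

H_0 = Z,  H_1 = Z,  H_2 = 0.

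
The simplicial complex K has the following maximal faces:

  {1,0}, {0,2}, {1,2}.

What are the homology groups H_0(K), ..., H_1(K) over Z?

H_0 ≅ Z,  H_1 ≅ Z.

We work with the vertex ordering 0 < 1 < 2. The simplices of K, each written with vertices in increasing order, are:

  0-simplices (3): [0], [1], [2]
  1-simplices (3): [0,1], [0,2], [1,2]

Hence C_0 ≅ Z^3, C_1 ≅ Z^3.

The boundary map ∂_1: C_1 → C_0 maps an edge to its endpoints' difference, ∂[p,q] = q − p.
The resulting 3×3 matrix has rank 2, and its Smith normal form has invariant factors (1,1).

Computing H_k = (kernel of ∂_k) / (image of ∂_{k+1}):

  H_0: rank C_0 − rank ∂_1 = 3 − 2 = 1, and the invariant factors of ∂_1 are all 1, so H_0 = Z.
  H_1: rank ker ∂_1 − rank ∂_2 = (3 − 2) − 0 = 1, and there is no ∂_2, so H_1 = Z.

As a check, the Euler characteristic is 3 − 3 = 0, which agrees with 1 − 1 = 0.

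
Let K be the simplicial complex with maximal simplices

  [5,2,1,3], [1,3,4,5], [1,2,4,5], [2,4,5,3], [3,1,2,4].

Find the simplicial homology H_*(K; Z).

H_0 ≅ Z,  H_1 = 0,  H_2 = 0,  H_3 ≅ Z.

We work with the vertex ordering 1 < 2 < 3 < 4 < 5. The simplices of K, each written with vertices in increasing order, are:

  0-simplices (5): [1], [2], [3], [4], [5]
  1-simplices (10): [1,2], [1,3], [1,4], [1,5], [2,3], [2,4], [2,5], [3,4], [3,5], [4,5]
  2-simplices (10): [1,2,3], [1,2,4], [1,2,5], [1,3,4], [1,3,5], [1,4,5], [2,3,4], [2,3,5], [2,4,5], [3,4,5]
  3-simplices (5): [1,2,3,4], [1,2,3,5], [1,2,4,5], [1,3,4,5], [2,3,4,5]

Hence C_0 ≅ Z^5, C_1 ≅ Z^10, C_2 ≅ Z^10, C_3 ≅ Z^5.

∂_1: C_1 → C_0 is given by ∂[p,q] = [q] − [p].
This gives a 5×10 integer matrix of rank 4; reducing to Smith normal form yields diagonal entries (1,1,1,1).

∂_2: C_2 → C_1 sends each 2-simplex [p,q,r] to [q,r] − [p,r] + [p,q]. For instance
  ∂[1,2,3] = [2,3] − [1,3] + [1,2],
  ∂[3,4,5] = [4,5] − [3,5] + [3,4].
The 10×10 boundary matrix has rank 6 and Smith normal form diag(1,1,1,1,1,1).

The boundary map ∂_3: C_3 → C_2 sends each 3-simplex σ to the alternating sum Σ_i (−1)^i (σ with its i-th vertex removed). For instance
  ∂[1,2,4,5] = [2,4,5] − [1,4,5] + [1,2,5] − [1,2,4],
  ∂[1,2,3,5] = [2,3,5] − [1,3,5] + [1,2,5] − [1,2,3].
The resulting 10×5 matrix has rank 4, and its Smith normal form has invariant factors (1,1,1,1).

Now H_k = ker ∂_k / im ∂_{k+1}, so:

  H_0: rank C_0 − rank ∂_1 = 5 − 4 = 1, and the invariant factors of ∂_1 are all 1, so H_0 = Z.
  H_1: rank ker ∂_1 − rank ∂_2 = (10 − 4) − 6 = 0, and the invariant factors of ∂_2 are all 1, so H_1 = 0.
  H_2: rank ker ∂_2 − rank ∂_3 = (10 − 6) − 4 = 0, and the invariant factors of ∂_3 are all 1, so H_2 = 0.
  H_3: rank ker ∂_3 − rank ∂_4 = (5 − 4) − 0 = 1, and there is no ∂_4, so H_3 = Z.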